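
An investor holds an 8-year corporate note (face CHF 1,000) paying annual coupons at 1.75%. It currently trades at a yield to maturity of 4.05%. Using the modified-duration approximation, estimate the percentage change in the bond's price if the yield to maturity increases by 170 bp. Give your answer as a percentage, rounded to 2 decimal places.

Periodic yield y = 0.0405. Modified duration first:
  t   CF        PV=CF/(1+0.0405)^t    t·PV
  1        17.50        16.8188        16.8188
  2        17.50        16.1642        32.3284
  3        17.50        15.5350        46.6051
  4        17.50        14.9303        59.7214
  5        17.50        14.3492        71.7460
  6        17.50        13.7907        82.7441
  7        17.50        13.2539        92.7773
  8     1,017.50       740.6239     5,924.9915
  Σ                    845.4661     6,327.7324
P = 845.4661; D_Mac = 7.48431 yrs; D_mod = 7.48431/(1+0.0405) = 7.19300 yrs.
ΔP/P ≈ -D_mod · Δy = -7.19300 × (+0.017) = -0.122281 = -12.2281%.

-12.23%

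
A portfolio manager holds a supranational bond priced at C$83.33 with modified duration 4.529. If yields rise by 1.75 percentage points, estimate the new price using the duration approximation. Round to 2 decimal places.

Duration approximation: ΔP/P ≈ -D_mod · Δy = -4.529 × (+0.0175) = -0.0792575.
New price ≈ 83.33 × (1 - 0.0792575) = 76.725472525.

C$76.73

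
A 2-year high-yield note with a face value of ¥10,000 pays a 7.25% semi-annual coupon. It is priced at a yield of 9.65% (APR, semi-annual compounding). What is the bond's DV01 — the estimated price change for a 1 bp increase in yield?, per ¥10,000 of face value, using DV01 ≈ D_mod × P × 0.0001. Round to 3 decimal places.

¥1.730

Periodic yield y = 0.04825.
  t   CF        PV=CF/(1+0.04825)^t    t·PV
  1       362.50       345.8145       345.8145
  2       362.50       329.8969       659.7939
  3       362.50       314.7121       944.1362
  4    10,362.50     8,582.3270    34,329.3081
  Σ                  9,572.7505    36,279.0526
P = 9,572.7505; D_Mac = 3.78983 half-year periods = 1.89491 yrs; D_mod = 1.80769 yrs.
DV01 ≈ 1.80769 × 9,572.7505 × 0.0001 = 1.730458.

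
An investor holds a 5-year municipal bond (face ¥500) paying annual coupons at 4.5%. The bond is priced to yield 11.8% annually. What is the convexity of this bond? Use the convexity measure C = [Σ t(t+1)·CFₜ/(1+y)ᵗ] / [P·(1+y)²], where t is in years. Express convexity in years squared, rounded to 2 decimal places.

20.89

With y = 0.118:
  t   CF        PV=CF/(1+0.118)^t    t·PV        t(t+1)·PV
  1        22.50        20.1252        20.1252          40.2504
  2        22.50        18.0011        36.0022         108.0066
  3        22.50        16.1012        48.3035         193.2139
  4        22.50        14.4018        57.6070         288.0350
  5       522.50       299.1419     1,495.7096       8,974.2576
  Σ                    367.7711     1,657.7475       9,603.7635
P = 367.7711.
Convexity = Σ t(t+1)·PV / [P·(1+y)²] = 9,603.7635 / (367.7711 × 1.249924) = 20.89201.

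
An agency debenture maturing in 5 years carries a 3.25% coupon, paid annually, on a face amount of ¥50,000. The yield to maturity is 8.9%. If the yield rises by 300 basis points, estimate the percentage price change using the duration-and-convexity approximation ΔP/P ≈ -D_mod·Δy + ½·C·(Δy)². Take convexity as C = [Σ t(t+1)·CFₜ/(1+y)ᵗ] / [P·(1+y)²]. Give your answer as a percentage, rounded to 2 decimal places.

With y = 0.089:
  t   CF        PV=CF/(1+0.089)^t    t·PV        t(t+1)·PV
  1     1,625.00     1,492.1947     1,492.1947       2,984.3893
  2     1,625.00     1,370.2430     2,740.4861       8,221.4583
  3     1,625.00     1,258.2581     3,774.7742      15,099.0969
  4     1,625.00     1,155.4252     4,621.7009      23,108.5046
  5    51,625.00    33,707.0438   168,535.2192   1,011,211.3152
  Σ                 38,983.1649   181,164.3751   1,060,624.7643
P = 38,983.1649; D_Mac = 4.64725 yrs; D_mod = 4.26744 yrs; C = 22.94187.
Duration effect: -4.26744 × (+0.03) = -0.128023
Convexity effect: 0.5 × 22.94187 × (0.03)² = +0.0103238
ΔP/P ≈ -0.128023 + 0.0103238 = -0.117699 = -11.7699%.

-11.77%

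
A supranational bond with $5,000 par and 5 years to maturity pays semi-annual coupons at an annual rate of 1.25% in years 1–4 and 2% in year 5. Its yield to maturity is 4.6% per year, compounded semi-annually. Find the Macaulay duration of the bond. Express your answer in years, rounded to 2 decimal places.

Periodic yield y = 0.023. Discount each cash flow and weight by its period:
  t   CF        PV=CF/(1+0.023)^t    t·PV
  1        31.25        30.5474        30.5474
  2        31.25        29.8606        59.7212
  3        31.25        29.1893        87.5678
  4        31.25        28.5330       114.1320
  5        31.25        27.8915       139.4575
  6        31.25        27.2644       163.5865
  7        31.25        26.6514       186.5600
  8        31.25        26.0522       208.4179
  9        50.00        40.7464       366.7176
  10    5,050.00     4,022.8611    40,228.6113
  Σ                  4,289.5974    41,585.3193
Price P = Σ PV = 4,289.5974.
Macaulay duration = Σ(t·PV) / P = 41,585.3193 / 4,289.5974 = 9.69446 half-year periods.
In years: 9.69446 / 2 = 4.84723 years.

4.85 years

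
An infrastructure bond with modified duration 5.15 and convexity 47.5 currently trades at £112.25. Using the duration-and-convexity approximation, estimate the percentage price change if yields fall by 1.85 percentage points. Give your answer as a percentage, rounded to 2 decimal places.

Duration effect: -D_mod·Δy = -5.15 × (-0.0185) = +0.095275
Convexity effect: ½·C·(Δy)² = 0.5 × 47.5 × (-0.0185)² = +0.0081284375
ΔP/P ≈ +0.095275 + 0.0081284375 = +0.1034034375
= +10.34034375%.

+10.34%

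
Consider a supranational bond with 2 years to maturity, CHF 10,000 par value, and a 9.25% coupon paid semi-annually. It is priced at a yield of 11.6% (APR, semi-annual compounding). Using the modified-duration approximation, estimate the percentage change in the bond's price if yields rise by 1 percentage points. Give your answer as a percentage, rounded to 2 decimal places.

Periodic yield y = 0.058. Modified duration first:
  t   CF        PV=CF/(1+0.058)^t    t·PV
  1       462.50       437.1456       437.1456
  2       462.50       413.1811       826.3621
  3       462.50       390.5303     1,171.5909
  4    10,462.50     8,350.1216    33,400.4864
  Σ                  9,590.9785    35,835.5850
P = 9,590.9785; D_Mac = 3.73638 half-year periods = 1.86819 yrs; D_mod = 1.86819/(1+0.058) = 1.76578 yrs.
ΔP/P ≈ -D_mod · Δy = -1.76578 × (+0.01) = -0.017658 = -1.7658%.

-1.77%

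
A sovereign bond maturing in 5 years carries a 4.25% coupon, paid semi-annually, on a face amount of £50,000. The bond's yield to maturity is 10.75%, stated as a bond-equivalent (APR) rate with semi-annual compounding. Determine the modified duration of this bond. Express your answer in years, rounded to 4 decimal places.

4.2447 years

Periodic yield y = 0.05375. First find Macaulay duration:
  t   CF        PV=CF/(1+0.05375)^t    t·PV
  1     1,062.50     1,008.3037     1,008.3037
  2     1,062.50       956.8718     1,913.7436
  3     1,062.50       908.0634     2,724.1902
  4     1,062.50       861.7446     3,446.9785
  5     1,062.50       817.7885     4,088.9425
  6     1,062.50       776.0745     4,656.4470
  7     1,062.50       736.4883     5,155.4178
  8     1,062.50       698.9212     5,591.3699
  9     1,062.50       663.2705     5,969.4341
  10   51,062.50    30,250.0570   302,500.5702
  Σ                 37,677.5835   337,055.3975
P = 37,677.5835; Macaulay duration = 337,055.3975 / 37,677.5835 = 8.94578 half-year periods = 4.47289 years.
Modified duration = D_Mac / (1 + y) = 4.47289 / 1.05375 = 4.24474 years.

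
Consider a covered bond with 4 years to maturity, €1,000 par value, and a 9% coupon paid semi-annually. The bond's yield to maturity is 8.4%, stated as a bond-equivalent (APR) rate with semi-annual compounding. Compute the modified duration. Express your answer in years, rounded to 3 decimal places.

Periodic yield y = 0.042. First find Macaulay duration:
  t   CF        PV=CF/(1+0.042)^t    t·PV
  1        45.00        43.1862        43.1862
  2        45.00        41.4455        82.8909
  3        45.00        39.7749       119.3248
  4        45.00        38.1717       152.6868
  5        45.00        36.6331       183.1656
  6        45.00        35.1565       210.9393
  7        45.00        33.7395       236.1764
  8     1,045.00       751.9250     6,015.4002
  Σ                  1,020.0325     7,043.7702
P = 1,020.0325; Macaulay duration = 7,043.7702 / 1,020.0325 = 6.90544 half-year periods = 3.45272 years.
Modified duration = D_Mac / (1 + y) = 3.45272 / 1.042 = 3.31355 years.

3.314 years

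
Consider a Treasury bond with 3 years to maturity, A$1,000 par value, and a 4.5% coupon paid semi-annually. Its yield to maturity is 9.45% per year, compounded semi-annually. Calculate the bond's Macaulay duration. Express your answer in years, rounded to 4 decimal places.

Periodic yield y = 0.04725. Discount each cash flow and weight by its period:
  t   CF        PV=CF/(1+0.04725)^t    t·PV
  1        22.50        21.4848        21.4848
  2        22.50        20.5155        41.0310
  3        22.50        19.5899        58.7696
  4        22.50        18.7060        74.8240
  5        22.50        17.8620        89.3101
  6     1,022.50       775.1060     4,650.6360
  Σ                    873.2642     4,936.0556
Price P = Σ PV = 873.2642.
Macaulay duration = Σ(t·PV) / P = 4,936.0556 / 873.2642 = 5.65242 half-year periods.
In years: 5.65242 / 2 = 2.82621 years.

2.8262 years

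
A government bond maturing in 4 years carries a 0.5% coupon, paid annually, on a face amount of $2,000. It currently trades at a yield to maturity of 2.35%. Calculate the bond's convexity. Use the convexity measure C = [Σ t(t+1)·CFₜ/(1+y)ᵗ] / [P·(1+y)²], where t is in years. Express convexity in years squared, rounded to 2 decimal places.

18.90

With y = 0.0235:
  t   CF        PV=CF/(1+0.0235)^t    t·PV        t(t+1)·PV
  1        10.00         9.7704         9.7704          19.5408
  2        10.00         9.5461        19.0921          57.2764
  3        10.00         9.3269        27.9806         111.9226
  4     2,010.00     1,831.6592     7,326.6368      36,633.1838
  Σ                  1,860.3025     7,383.4799      36,821.9236
P = 1,860.3025.
Convexity = Σ t(t+1)·PV / [P·(1+y)²] = 36,821.9236 / (1,860.3025 × 1.047552) = 18.89501.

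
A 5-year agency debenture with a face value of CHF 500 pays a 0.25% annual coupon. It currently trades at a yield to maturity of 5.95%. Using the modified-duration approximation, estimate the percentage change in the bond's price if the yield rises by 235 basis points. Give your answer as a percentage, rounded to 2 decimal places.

Periodic yield y = 0.0595. Modified duration first:
  t   CF        PV=CF/(1+0.0595)^t    t·PV
  1         1.25         1.1798         1.1798
  2         1.25         1.1135         2.2271
  3         1.25         1.0510         3.1530
  4         1.25         0.9920         3.9679
  5       501.25       375.4478     1,877.2391
  Σ                    379.7842     1,887.7669
P = 379.7842; D_Mac = 4.97063 yrs; D_mod = 4.97063/(1+0.0595) = 4.69149 yrs.
ΔP/P ≈ -D_mod · Δy = -4.69149 × (+0.0235) = -0.110250 = -11.0250%.

-11.02%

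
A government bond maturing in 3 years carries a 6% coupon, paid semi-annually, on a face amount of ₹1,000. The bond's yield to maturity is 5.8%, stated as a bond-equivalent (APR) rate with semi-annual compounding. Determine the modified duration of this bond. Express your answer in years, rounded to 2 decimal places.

Periodic yield y = 0.029. First find Macaulay duration:
  t   CF        PV=CF/(1+0.029)^t    t·PV
  1        30.00        29.1545        29.1545
  2        30.00        28.3329        56.6657
  3        30.00        27.5344        82.6031
  4        30.00        26.7584       107.0335
  5        30.00        26.0043       130.0213
  6     1,030.00       867.6508     5,205.9049
  Σ                  1,005.4352     5,611.3830
P = 1,005.4352; Macaulay duration = 5,611.3830 / 1,005.4352 = 5.58105 half-year periods = 2.79052 years.
Modified duration = D_Mac / (1 + y) = 2.79052 / 1.029 = 2.71188 years.

2.71 years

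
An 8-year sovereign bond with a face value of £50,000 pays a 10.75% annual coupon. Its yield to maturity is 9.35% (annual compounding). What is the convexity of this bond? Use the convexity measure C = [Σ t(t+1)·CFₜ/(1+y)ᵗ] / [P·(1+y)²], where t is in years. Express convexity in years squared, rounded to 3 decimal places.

With y = 0.0935:
  t   CF        PV=CF/(1+0.0935)^t    t·PV        t(t+1)·PV
  1     5,375.00     4,915.4092     4,915.4092       9,830.8185
  2     5,375.00     4,495.1159     8,990.2318      26,970.6954
  3     5,375.00     4,110.7599    12,332.2796      49,329.1182
  4     5,375.00     3,759.2683    15,037.0731      75,185.3654
  5     5,375.00     3,437.8311    17,189.1553     103,134.9320
  6     5,375.00     3,143.8784    18,863.2706     132,042.8942
  7     5,375.00     2,875.0603    20,125.4221     161,003.3765
  8    55,375.00    27,087.1580   216,697.2636   1,950,275.3726
  Σ                 53,824.4810   314,150.1053   2,507,772.5727
P = 53,824.4810.
Convexity = Σ t(t+1)·PV / [P·(1+y)²] = 2,507,772.5727 / (53,824.4810 × 1.195742) = 38.96464.

38.965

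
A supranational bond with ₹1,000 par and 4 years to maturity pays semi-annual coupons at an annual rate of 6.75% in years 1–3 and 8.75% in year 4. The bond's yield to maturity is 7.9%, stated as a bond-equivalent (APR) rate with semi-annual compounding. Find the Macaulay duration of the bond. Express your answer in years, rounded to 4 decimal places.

3.5642 years

Periodic yield y = 0.0395. Discount each cash flow and weight by its period:
  t   CF        PV=CF/(1+0.0395)^t    t·PV
  1        33.75        32.4675        32.4675
  2        33.75        31.2338        62.4676
  3        33.75        30.0469        90.1408
  4        33.75        28.9052       115.6208
  5        33.75        27.8068       139.0341
  6        33.75        26.7502       160.5011
  7        43.75        33.3585       233.5095
  8     1,043.75       765.5976     6,124.7805
  Σ                    976.1665     6,958.5219
Price P = Σ PV = 976.1665.
Macaulay duration = Σ(t·PV) / P = 6,958.5219 / 976.1665 = 7.12842 half-year periods.
In years: 7.12842 / 2 = 3.56421 years.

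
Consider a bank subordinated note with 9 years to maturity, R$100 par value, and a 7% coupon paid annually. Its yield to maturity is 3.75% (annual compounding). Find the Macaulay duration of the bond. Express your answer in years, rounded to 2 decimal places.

7.20 years

Periodic yield y = 0.0375. Discount each cash flow and weight by its year:
  t   CF        PV=CF/(1+0.0375)^t    t·PV
  1         7.00         6.7470         6.7470
  2         7.00         6.5031        13.0062
  3         7.00         6.2681        18.8042
  4         7.00         6.0415        24.1660
  5         7.00         5.8231        29.1157
  6         7.00         5.6127        33.6760
  7         7.00         5.4098        37.8686
  8         7.00         5.2143        41.7141
  9       107.00        76.8229       691.4063
  Σ                    124.4425       896.5043
Price P = Σ PV = 124.4425.
Macaulay duration = Σ(t·PV) / P = 896.5043 / 124.4425 = 7.20417 years.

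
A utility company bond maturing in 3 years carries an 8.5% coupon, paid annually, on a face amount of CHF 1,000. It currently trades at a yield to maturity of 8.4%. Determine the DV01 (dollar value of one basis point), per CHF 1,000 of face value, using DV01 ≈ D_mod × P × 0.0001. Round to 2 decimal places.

Periodic yield y = 0.084.
  t   CF        PV=CF/(1+0.084)^t    t·PV
  1        85.00        78.4133        78.4133
  2        85.00        72.3370       144.6740
  3     1,085.00       851.8083     2,555.4250
  Σ                  1,002.5586     2,778.5123
P = 1,002.5586; D_Mac = 2.77142 yrs; D_mod = 2.55666 yrs.
DV01 ≈ 2.55666 × 1,002.5586 × 0.0001 = 0.256320.

CHF 0.26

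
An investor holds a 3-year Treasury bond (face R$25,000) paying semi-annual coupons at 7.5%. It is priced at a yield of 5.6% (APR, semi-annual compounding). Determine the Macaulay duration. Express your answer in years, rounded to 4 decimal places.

2.7491 years

Periodic yield y = 0.028. Discount each cash flow and weight by its period:
  t   CF        PV=CF/(1+0.028)^t    t·PV
  1       937.50       911.9650       911.9650
  2       937.50       887.1255     1,774.2509
  3       937.50       862.9625     2,588.8876
  4       937.50       839.4577     3,357.8308
  5       937.50       816.5931     4,082.9655
  6    25,937.50    21,977.0515   131,862.3091
  Σ                 26,295.1553   144,578.2088
Price P = Σ PV = 26,295.1553.
Macaulay duration = Σ(t·PV) / P = 144,578.2088 / 26,295.1553 = 5.49828 half-year periods.
In years: 5.49828 / 2 = 2.74914 years.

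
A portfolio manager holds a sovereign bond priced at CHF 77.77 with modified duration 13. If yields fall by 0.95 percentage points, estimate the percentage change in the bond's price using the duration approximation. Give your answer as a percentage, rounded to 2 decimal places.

Duration approximation: ΔP/P ≈ -D_mod · Δy = -13 × (-0.0095) = +0.123500.
As a percentage: +12.3500%.

+12.35%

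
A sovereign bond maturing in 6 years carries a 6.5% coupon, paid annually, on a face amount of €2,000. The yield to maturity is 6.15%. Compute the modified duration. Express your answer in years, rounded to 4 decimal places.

Periodic yield y = 0.0615. First find Macaulay duration:
  t   CF        PV=CF/(1+0.0615)^t    t·PV
  1       130.00       122.4682       122.4682
  2       130.00       115.3728       230.7456
  3       130.00       108.6884       326.0653
  4       130.00       102.3914       409.5655
  5       130.00        96.4591       482.2957
  6     2,130.00     1,488.8797     8,933.2783
  Σ                  2,034.2596    10,504.4185
P = 2,034.2596; Macaulay duration = 10,504.4185 / 2,034.2596 = 5.16376 years.
Modified duration = D_Mac / (1 + y) = 5.16376 / 1.0615 = 4.86458 years.

4.8646 years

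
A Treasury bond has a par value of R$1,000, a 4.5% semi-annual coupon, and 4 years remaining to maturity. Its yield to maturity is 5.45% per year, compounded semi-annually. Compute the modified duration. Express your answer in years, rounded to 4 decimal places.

3.6008 years

Periodic yield y = 0.02725. First find Macaulay duration:
  t   CF        PV=CF/(1+0.02725)^t    t·PV
  1        22.50        21.9031        21.9031
  2        22.50        21.3221        42.6442
  3        22.50        20.7565        62.2695
  4        22.50        20.2059        80.8235
  5        22.50        19.6699        98.3494
  6        22.50        19.1481       114.8886
  7        22.50        18.6402       130.4811
  8     1,022.50       824.6205     6,596.9638
  Σ                    966.2662     7,148.3233
P = 966.2662; Macaulay duration = 7,148.3233 / 966.2662 = 7.39788 half-year periods = 3.69894 years.
Modified duration = D_Mac / (1 + y) = 3.69894 / 1.02725 = 3.60082 years.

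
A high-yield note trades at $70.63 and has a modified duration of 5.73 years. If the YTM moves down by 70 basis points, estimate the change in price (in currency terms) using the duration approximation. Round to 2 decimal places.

+$2.83

Duration approximation: ΔP/P ≈ -D_mod · Δy = -5.73 × (-0.007) = +0.040110.
ΔP ≈ 70.63 × (+0.040110) = +2.8329693.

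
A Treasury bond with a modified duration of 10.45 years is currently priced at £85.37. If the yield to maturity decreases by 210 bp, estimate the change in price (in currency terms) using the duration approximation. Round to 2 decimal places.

+£18.73

Duration approximation: ΔP/P ≈ -D_mod · Δy = -10.45 × (-0.021) = +0.219450.
ΔP ≈ 85.37 × (+0.219450) = +18.7344465.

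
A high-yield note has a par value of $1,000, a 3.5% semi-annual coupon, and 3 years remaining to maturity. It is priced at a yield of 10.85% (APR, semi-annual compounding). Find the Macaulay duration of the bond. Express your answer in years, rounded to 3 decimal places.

2.857 years

Periodic yield y = 0.05425. Discount each cash flow and weight by its period:
  t   CF        PV=CF/(1+0.05425)^t    t·PV
  1        17.50        16.5995        16.5995
  2        17.50        15.7453        31.4906
  3        17.50        14.9351        44.8052
  4        17.50        14.1665        56.6661
  5        17.50        13.4375        67.1877
  6     1,017.50       741.0931     4,446.5585
  Σ                    815.9770     4,663.3076
Price P = Σ PV = 815.9770.
Macaulay duration = Σ(t·PV) / P = 4,663.3076 / 815.9770 = 5.71500 half-year periods.
In years: 5.71500 / 2 = 2.85750 years.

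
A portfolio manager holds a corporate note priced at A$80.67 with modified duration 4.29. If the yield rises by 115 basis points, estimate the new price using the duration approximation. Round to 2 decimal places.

Duration approximation: ΔP/P ≈ -D_mod · Δy = -4.29 × (+0.0115) = -0.049335.
New price ≈ 80.67 × (1 - 0.049335) = 76.69014555.

A$76.69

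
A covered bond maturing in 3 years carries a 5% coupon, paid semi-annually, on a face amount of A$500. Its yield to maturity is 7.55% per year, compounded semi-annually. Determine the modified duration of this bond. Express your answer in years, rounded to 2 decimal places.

2.71 years

Periodic yield y = 0.03775. First find Macaulay duration:
  t   CF        PV=CF/(1+0.03775)^t    t·PV
  1        12.50        12.0453        12.0453
  2        12.50        11.6071        23.2142
  3        12.50        11.1849        33.5547
  4        12.50        10.7780        43.1121
  5        12.50        10.3860        51.9298
  6       512.50       410.3339     2,462.0035
  Σ                    466.3352     2,625.8596
P = 466.3352; Macaulay duration = 2,625.8596 / 466.3352 = 5.63084 half-year periods = 2.81542 years.
Modified duration = D_Mac / (1 + y) = 2.81542 / 1.03775 = 2.71300 years.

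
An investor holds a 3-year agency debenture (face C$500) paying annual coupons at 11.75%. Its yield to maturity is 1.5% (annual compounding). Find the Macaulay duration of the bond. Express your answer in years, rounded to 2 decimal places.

2.73 years

Periodic yield y = 0.015. Discount each cash flow and weight by its year:
  t   CF        PV=CF/(1+0.015)^t    t·PV
  1        58.75        57.8818        57.8818
  2        58.75        57.0264       114.0528
  3       558.75       534.3421     1,603.0264
  Σ                    649.2503     1,774.9609
Price P = Σ PV = 649.2503.
Macaulay duration = Σ(t·PV) / P = 1,774.9609 / 649.2503 = 2.73386 years.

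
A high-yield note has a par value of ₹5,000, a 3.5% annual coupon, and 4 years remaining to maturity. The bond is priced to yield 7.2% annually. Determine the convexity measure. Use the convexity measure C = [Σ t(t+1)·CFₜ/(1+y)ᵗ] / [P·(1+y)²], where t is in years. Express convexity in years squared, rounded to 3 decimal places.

16.169

With y = 0.072:
  t   CF        PV=CF/(1+0.072)^t    t·PV        t(t+1)·PV
  1       175.00       163.2463       163.2463         326.4925
  2       175.00       152.2820       304.5639         913.6918
  3       175.00       142.0541       426.1622       1,704.6489
  4     5,175.00     3,918.6025    15,674.4101      78,372.0503
  Σ                  4,376.1848    16,568.3825      81,316.8835
P = 4,376.1848.
Convexity = Σ t(t+1)·PV / [P·(1+y)²] = 81,316.8835 / (4,376.1848 × 1.149184) = 16.16946.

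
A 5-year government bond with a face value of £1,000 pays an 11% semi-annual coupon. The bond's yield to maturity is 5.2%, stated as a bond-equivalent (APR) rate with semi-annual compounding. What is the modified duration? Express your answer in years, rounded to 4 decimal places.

3.9954 years

Periodic yield y = 0.026. First find Macaulay duration:
  t   CF        PV=CF/(1+0.026)^t    t·PV
  1        55.00        53.6062        53.6062
  2        55.00        52.2478       104.4956
  3        55.00        50.9238       152.7713
  4        55.00        49.6333       198.5332
  5        55.00        48.3755       241.8777
  6        55.00        47.1497       282.8979
  7        55.00        45.9548       321.6838
  8        55.00        44.7903       358.3223
  9        55.00        43.6552       392.8972
  10    1,055.00       816.1667     8,161.6666
  Σ                  1,252.5033    10,268.7520
P = 1,252.5033; Macaulay duration = 10,268.7520 / 1,252.5033 = 8.19858 half-year periods = 4.09929 years.
Modified duration = D_Mac / (1 + y) = 4.09929 / 1.026 = 3.99541 years.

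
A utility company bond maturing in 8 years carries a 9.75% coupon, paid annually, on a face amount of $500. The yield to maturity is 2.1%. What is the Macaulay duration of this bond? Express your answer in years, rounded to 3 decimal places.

Periodic yield y = 0.021. Discount each cash flow and weight by its year:
  t   CF        PV=CF/(1+0.021)^t    t·PV
  1        48.75        47.7473        47.7473
  2        48.75        46.7652        93.5305
  3        48.75        45.8034       137.4101
  4        48.75        44.8613       179.4451
  5        48.75        43.9386       219.6928
  6        48.75        43.0348       258.2090
  7        48.75        42.1497       295.0479
  8       548.75       464.6956     3,717.5651
  Σ                    778.9959     4,948.6478
Price P = Σ PV = 778.9959.
Macaulay duration = Σ(t·PV) / P = 4,948.6478 / 778.9959 = 6.35260 years.

6.353 years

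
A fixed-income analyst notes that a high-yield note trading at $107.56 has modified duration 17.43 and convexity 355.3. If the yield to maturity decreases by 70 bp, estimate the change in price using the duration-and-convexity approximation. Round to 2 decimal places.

+$14.06

Duration effect: -D_mod·Δy = -17.43 × (-0.007) = +0.122010
Convexity effect: ½·C·(Δy)² = 0.5 × 355.3 × (-0.007)² = +0.00870485
ΔP/P ≈ +0.122010 + 0.00870485 = +0.13071485
ΔP ≈ 107.56 × (+0.13071485) = +14.059689266.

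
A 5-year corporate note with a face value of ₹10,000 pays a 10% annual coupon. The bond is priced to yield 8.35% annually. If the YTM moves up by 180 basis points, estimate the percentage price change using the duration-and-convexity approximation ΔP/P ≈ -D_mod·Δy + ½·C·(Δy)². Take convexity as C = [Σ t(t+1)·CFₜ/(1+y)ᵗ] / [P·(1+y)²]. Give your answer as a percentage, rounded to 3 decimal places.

-6.648%

With y = 0.0835:
  t   CF        PV=CF/(1+0.0835)^t    t·PV        t(t+1)·PV
  1     1,000.00       922.9349       922.9349       1,845.8699
  2     1,000.00       851.8089     1,703.6178       5,110.8533
  3     1,000.00       786.1642     2,358.4925       9,433.9702
  4     1,000.00       725.5784     2,902.3135      14,511.5677
  5    11,000.00     7,366.2780    36,831.3902     220,988.3410
  Σ                 10,652.7644    44,718.7490     251,890.6021
P = 10,652.7644; D_Mac = 4.19785 yrs; D_mod = 3.87435 yrs; C = 20.14150.
Duration effect: -3.87435 × (+0.018) = -0.069738
Convexity effect: 0.5 × 20.14150 × (0.018)² = +0.0032629
ΔP/P ≈ -0.069738 + 0.0032629 = -0.066475 = -6.6475%.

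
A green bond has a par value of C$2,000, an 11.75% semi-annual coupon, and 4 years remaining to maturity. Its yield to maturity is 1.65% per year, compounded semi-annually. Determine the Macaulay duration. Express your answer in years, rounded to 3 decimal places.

Periodic yield y = 0.00825. Discount each cash flow and weight by its period:
  t   CF        PV=CF/(1+0.00825)^t    t·PV
  1       117.50       116.5386       116.5386
  2       117.50       115.5850       231.1700
  3       117.50       114.6392       343.9176
  4       117.50       113.7012       454.8047
  5       117.50       112.7708       563.8541
  6       117.50       111.8481       671.0884
  7       117.50       110.9329       776.5301
  8     2,117.50     1,982.7939    15,862.3512
  Σ                  2,778.8096    19,020.2546
Price P = Σ PV = 2,778.8096.
Macaulay duration = Σ(t·PV) / P = 19,020.2546 / 2,778.8096 = 6.84475 half-year periods.
In years: 6.84475 / 2 = 3.42237 years.

3.422 years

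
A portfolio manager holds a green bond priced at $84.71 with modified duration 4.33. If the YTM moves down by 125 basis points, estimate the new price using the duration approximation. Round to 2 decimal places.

Duration approximation: ΔP/P ≈ -D_mod · Δy = -4.33 × (-0.0125) = +0.054125.
New price ≈ 84.71 × (1 + 0.054125) = 89.29492875.

$89.29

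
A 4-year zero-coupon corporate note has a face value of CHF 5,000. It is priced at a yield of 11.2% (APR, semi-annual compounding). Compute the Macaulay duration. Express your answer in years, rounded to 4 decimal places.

A zero-coupon bond has a single cash flow at maturity, so its Macaulay duration equals its maturity: 4 years.
(Equivalently: 8 semi-annual periods ÷ 2 = 4 years.)

4.0000 years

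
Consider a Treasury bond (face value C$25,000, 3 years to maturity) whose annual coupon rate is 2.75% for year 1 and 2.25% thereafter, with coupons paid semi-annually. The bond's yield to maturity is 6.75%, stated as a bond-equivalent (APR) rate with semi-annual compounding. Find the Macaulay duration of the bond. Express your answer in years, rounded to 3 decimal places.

Periodic yield y = 0.03375. Discount each cash flow and weight by its period:
  t   CF        PV=CF/(1+0.03375)^t    t·PV
  1       343.75       332.5272       332.5272
  2       343.75       321.6708       643.3416
  3       281.25       254.5927       763.7781
  4       281.25       246.2807       985.1229
  5       281.25       238.2401     1,191.2007
  6    25,281.25    20,715.9764   124,295.8585
  Σ                 22,109.2880   128,211.8291
Price P = Σ PV = 22,109.2880.
Macaulay duration = Σ(t·PV) / P = 128,211.8291 / 22,109.2880 = 5.79900 half-year periods.
In years: 5.79900 / 2 = 2.89950 years.

2.900 years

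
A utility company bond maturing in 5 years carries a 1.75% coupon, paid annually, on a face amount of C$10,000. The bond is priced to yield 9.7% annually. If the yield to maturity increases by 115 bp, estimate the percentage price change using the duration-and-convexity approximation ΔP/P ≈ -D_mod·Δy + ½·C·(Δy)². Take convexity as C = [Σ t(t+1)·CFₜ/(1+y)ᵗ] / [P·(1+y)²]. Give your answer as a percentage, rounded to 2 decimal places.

With y = 0.097:
  t   CF        PV=CF/(1+0.097)^t    t·PV        t(t+1)·PV
  1       175.00       159.5260       159.5260         319.0520
  2       175.00       145.4202       290.8404         872.5213
  3       175.00       132.5617       397.6852       1,590.7408
  4       175.00       120.8402       483.3609       2,416.8046
  5    10,175.00     6,404.7367    32,023.6835     192,142.1008
  Σ                  6,963.0849    33,355.0960     197,341.2194
P = 6,963.0849; D_Mac = 4.79028 yrs; D_mod = 4.36671 yrs; C = 23.55065.
Duration effect: -4.36671 × (+0.0115) = -0.050217
Convexity effect: 0.5 × 23.55065 × (0.0115)² = +0.0015573
ΔP/P ≈ -0.050217 + 0.0015573 = -0.048660 = -4.8660%.

-4.87%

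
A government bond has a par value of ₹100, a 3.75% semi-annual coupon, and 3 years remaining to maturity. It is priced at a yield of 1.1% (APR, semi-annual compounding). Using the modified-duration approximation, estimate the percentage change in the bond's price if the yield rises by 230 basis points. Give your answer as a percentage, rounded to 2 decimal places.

Periodic yield y = 0.0055. Modified duration first:
  t   CF        PV=CF/(1+0.0055)^t    t·PV
  1        1.875         1.8647         1.8647
  2        1.875         1.8545         3.7091
  3        1.875         1.8444         5.5332
  4        1.875         1.8343         7.3372
  5        1.875         1.8243         9.1214
  6      101.875        98.5769       591.4614
  Σ                    107.7992       619.0271
P = 107.7992; D_Mac = 5.74241 half-year periods = 2.87120 yrs; D_mod = 2.87120/(1+0.0055) = 2.85550 yrs.
ΔP/P ≈ -D_mod · Δy = -2.85550 × (+0.023) = -0.065676 = -6.5676%.

-6.57%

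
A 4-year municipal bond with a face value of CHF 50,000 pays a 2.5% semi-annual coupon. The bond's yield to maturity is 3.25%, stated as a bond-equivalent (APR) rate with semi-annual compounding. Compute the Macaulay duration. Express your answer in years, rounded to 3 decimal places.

Periodic yield y = 0.01625. Discount each cash flow and weight by its period:
  t   CF        PV=CF/(1+0.01625)^t    t·PV
  1       625.00       615.0062       615.0062
  2       625.00       605.1721     1,210.3442
  3       625.00       595.4953     1,786.4859
  4       625.00       585.9732     2,343.8930
  5       625.00       576.6034     2,883.0172
  6       625.00       567.3835     3,404.3007
  7       625.00       558.3109     3,908.1763
  8    50,625.00    44,500.0570   356,000.4561
  Σ                 48,604.0016   372,151.6795
Price P = Σ PV = 48,604.0016.
Macaulay duration = Σ(t·PV) / P = 372,151.6795 / 48,604.0016 = 7.65681 half-year periods.
In years: 7.65681 / 2 = 3.82841 years.

3.828 years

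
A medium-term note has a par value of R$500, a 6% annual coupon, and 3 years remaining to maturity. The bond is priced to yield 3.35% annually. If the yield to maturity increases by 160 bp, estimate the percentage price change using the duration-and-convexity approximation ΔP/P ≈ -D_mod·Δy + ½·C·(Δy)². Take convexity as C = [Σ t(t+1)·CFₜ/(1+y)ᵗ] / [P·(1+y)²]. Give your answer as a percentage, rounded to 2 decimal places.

With y = 0.0335:
  t   CF        PV=CF/(1+0.0335)^t    t·PV        t(t+1)·PV
  1        30.00        29.0276        29.0276          58.0552
  2        30.00        28.0867        56.1733         168.5200
  3       530.00       480.1141     1,440.3422       5,761.3688
  Σ                    537.2283     1,525.5431       5,987.9439
P = 537.2283; D_Mac = 2.83966 yrs; D_mod = 2.74761 yrs; C = 10.43513.
Duration effect: -2.74761 × (+0.016) = -0.043962
Convexity effect: 0.5 × 10.43513 × (0.016)² = +0.0013357
ΔP/P ≈ -0.043962 + 0.0013357 = -0.042626 = -4.2626%.

-4.26%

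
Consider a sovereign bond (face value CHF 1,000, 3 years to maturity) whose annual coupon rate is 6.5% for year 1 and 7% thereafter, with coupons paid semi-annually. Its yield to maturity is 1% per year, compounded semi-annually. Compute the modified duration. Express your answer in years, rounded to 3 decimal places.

Periodic yield y = 0.005. First find Macaulay duration:
  t   CF        PV=CF/(1+0.005)^t    t·PV
  1        32.50        32.3383        32.3383
  2        32.50        32.1774        64.3548
  3        35.00        34.4802       103.4406
  4        35.00        34.3087       137.2347
  5        35.00        34.1380       170.6899
  6     1,035.00     1,004.4862     6,026.9173
  Σ                  1,171.9288     6,534.9756
P = 1,171.9288; Macaulay duration = 6,534.9756 / 1,171.9288 = 5.57626 half-year periods = 2.78813 years.
Modified duration = D_Mac / (1 + y) = 2.78813 / 1.005 = 2.77426 years.

2.774 years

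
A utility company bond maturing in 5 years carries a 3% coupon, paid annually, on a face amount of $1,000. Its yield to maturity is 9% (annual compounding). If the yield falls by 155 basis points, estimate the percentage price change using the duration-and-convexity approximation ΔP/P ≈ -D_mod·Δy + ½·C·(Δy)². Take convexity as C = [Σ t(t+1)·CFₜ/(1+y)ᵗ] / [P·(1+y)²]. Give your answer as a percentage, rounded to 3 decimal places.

+6.917%

With y = 0.09:
  t   CF        PV=CF/(1+0.09)^t    t·PV        t(t+1)·PV
  1        30.00        27.5229        27.5229          55.0459
  2        30.00        25.2504        50.5008         151.5024
  3        30.00        23.1655        69.4965         277.9861
  4        30.00        21.2528        85.0110         425.0551
  5     1,030.00       669.4293     3,347.1466      20,082.8798
  Σ                    766.6209     3,579.6779      20,992.4693
P = 766.6209; D_Mac = 4.66942 yrs; D_mod = 4.28387 yrs; C = 23.04782.
Duration effect: -4.28387 × (-0.0155) = +0.066400
Convexity effect: 0.5 × 23.04782 × (-0.0155)² = +0.0027686
ΔP/P ≈ +0.066400 + 0.0027686 = +0.069169 = +6.9169%.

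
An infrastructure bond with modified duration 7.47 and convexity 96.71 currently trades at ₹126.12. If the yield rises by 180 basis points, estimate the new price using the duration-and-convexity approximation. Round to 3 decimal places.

₹111.138

Duration effect: -D_mod·Δy = -7.47 × (+0.018) = -0.134460
Convexity effect: ½·C·(Δy)² = 0.5 × 96.71 × (0.018)² = +0.01566702
ΔP/P ≈ -0.134460 + 0.01566702 = -0.11879298
New price ≈ 126.12 × (1 - 0.11879298) = 111.1378293624.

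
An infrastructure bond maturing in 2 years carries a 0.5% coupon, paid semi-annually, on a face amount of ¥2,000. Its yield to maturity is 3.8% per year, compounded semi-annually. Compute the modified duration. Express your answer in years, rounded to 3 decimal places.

1.955 years

Periodic yield y = 0.019. First find Macaulay duration:
  t   CF        PV=CF/(1+0.019)^t    t·PV
  1         5.00         4.9068         4.9068
  2         5.00         4.8153         9.6306
  3         5.00         4.7255        14.1765
  4     2,005.00     1,859.5919     7,438.3675
  Σ                  1,874.0394     7,467.0813
P = 1,874.0394; Macaulay duration = 7,467.0813 / 1,874.0394 = 3.98448 half-year periods = 1.99224 years.
Modified duration = D_Mac / (1 + y) = 1.99224 / 1.019 = 1.95510 years.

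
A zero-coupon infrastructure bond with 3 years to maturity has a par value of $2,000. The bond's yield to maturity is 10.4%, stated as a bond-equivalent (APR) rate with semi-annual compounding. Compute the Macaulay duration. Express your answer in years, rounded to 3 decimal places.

3.000 years

A zero-coupon bond has a single cash flow at maturity, so its Macaulay duration equals its maturity: 3 years.
(Equivalently: 6 semi-annual periods ÷ 2 = 3 years.)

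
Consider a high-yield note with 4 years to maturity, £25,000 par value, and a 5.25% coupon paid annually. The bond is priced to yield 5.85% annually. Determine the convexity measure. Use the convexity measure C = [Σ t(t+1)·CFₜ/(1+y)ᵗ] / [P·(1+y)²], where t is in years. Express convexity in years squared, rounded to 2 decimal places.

16.12

With y = 0.0585:
  t   CF        PV=CF/(1+0.0585)^t    t·PV        t(t+1)·PV
  1     1,312.50     1,239.9622     1,239.9622       2,479.9244
  2     1,312.50     1,171.4334     2,342.8667       7,028.6002
  3     1,312.50     1,106.6919     3,320.0757      13,280.3026
  4    26,312.50    20,960.3564    83,841.4258     419,207.1288
  Σ                 24,478.4439    90,744.3303     441,995.9560
P = 24,478.4439.
Convexity = Σ t(t+1)·PV / [P·(1+y)²] = 441,995.9560 / (24,478.4439 × 1.120422) = 16.11583.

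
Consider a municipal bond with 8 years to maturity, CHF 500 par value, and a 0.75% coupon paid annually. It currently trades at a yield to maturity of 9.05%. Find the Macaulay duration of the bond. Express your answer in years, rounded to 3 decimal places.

Periodic yield y = 0.0905. Discount each cash flow and weight by its year:
  t   CF        PV=CF/(1+0.0905)^t    t·PV
  1         3.75         3.4388         3.4388
  2         3.75         3.1534         6.3068
  3         3.75         2.8917         8.6751
  4         3.75         2.6517        10.6069
  5         3.75         2.4317        12.1583
  6         3.75         2.2299        13.3791
  7         3.75         2.0448        14.3136
  8       503.75       251.8893     2,015.1143
  Σ                    270.7312     2,083.9930
Price P = Σ PV = 270.7312.
Macaulay duration = Σ(t·PV) / P = 2,083.9930 / 270.7312 = 7.69765 years.

7.698 years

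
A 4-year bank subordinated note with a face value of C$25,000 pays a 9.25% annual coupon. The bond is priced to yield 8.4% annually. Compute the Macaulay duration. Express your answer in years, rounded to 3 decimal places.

3.527 years

Periodic yield y = 0.084. Discount each cash flow and weight by its year:
  t   CF        PV=CF/(1+0.084)^t    t·PV
  1     2,312.50     2,133.3026     2,133.3026
  2     2,312.50     1,967.9913     3,935.9826
  3     2,312.50     1,815.4901     5,446.4704
  4    27,312.50    19,780.8216    79,123.2863
  Σ                 25,697.6056    90,639.0419
Price P = Σ PV = 25,697.6056.
Macaulay duration = Σ(t·PV) / P = 90,639.0419 / 25,697.6056 = 3.52714 years.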